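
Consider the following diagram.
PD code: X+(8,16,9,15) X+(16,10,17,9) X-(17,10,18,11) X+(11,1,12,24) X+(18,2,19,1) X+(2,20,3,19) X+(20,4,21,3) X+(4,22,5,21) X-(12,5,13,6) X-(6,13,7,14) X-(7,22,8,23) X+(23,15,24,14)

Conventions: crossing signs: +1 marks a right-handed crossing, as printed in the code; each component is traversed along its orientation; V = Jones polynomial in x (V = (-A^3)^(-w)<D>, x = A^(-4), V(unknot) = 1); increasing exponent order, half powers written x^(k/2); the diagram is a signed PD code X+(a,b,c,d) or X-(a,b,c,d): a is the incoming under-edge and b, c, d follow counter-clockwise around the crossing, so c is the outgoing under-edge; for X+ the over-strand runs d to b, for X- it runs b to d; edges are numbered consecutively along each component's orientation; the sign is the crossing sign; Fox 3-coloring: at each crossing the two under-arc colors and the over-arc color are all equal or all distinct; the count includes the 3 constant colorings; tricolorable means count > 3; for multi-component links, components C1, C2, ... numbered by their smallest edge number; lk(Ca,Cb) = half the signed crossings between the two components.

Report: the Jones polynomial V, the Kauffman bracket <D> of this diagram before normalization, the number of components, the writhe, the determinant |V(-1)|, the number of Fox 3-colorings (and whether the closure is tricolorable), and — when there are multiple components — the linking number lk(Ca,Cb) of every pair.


Jones polynomial: V(x) = x^2 + x^4 - x^5 + x^6 - x^7
<D> = -A^-16 + A^-12 - A^-8 + A^-4 + A^4; writhe +4
components 1, writhe +4 (12 crossings)
3-colorings: 3 of 3^12, det 5 — not tricolorable
note: |V(-1)| = 5: so not tricolorable, since 3 does not divide 5


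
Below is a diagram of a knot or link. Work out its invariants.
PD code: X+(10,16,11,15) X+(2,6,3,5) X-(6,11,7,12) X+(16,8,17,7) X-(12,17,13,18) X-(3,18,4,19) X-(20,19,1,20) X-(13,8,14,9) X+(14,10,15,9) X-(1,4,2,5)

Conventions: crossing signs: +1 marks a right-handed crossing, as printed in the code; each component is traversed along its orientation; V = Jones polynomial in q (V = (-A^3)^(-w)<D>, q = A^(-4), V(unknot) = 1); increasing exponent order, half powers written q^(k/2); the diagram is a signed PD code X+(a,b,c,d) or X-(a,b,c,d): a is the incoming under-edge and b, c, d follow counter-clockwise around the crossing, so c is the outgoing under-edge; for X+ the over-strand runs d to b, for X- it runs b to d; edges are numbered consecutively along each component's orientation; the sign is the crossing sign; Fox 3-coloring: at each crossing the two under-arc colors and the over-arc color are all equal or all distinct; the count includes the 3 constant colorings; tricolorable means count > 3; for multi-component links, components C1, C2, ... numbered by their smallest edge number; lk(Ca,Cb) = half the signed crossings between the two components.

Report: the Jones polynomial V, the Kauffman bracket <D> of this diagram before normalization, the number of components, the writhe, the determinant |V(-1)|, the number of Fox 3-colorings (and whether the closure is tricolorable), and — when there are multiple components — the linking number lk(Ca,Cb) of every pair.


V = q^-2 - q^-1 + 1 - q + q^2
<D> = A^-14 - A^-10 + A^-6 - A^-2 + A^2 (w = -2)
1 component over 10 crossings, w = -2
3 Fox colorings among 3^10, |V(-1)| = 5: not tricolorable
why: det 5 = |V(-1)|; not divisible by 3, so not tricolorable


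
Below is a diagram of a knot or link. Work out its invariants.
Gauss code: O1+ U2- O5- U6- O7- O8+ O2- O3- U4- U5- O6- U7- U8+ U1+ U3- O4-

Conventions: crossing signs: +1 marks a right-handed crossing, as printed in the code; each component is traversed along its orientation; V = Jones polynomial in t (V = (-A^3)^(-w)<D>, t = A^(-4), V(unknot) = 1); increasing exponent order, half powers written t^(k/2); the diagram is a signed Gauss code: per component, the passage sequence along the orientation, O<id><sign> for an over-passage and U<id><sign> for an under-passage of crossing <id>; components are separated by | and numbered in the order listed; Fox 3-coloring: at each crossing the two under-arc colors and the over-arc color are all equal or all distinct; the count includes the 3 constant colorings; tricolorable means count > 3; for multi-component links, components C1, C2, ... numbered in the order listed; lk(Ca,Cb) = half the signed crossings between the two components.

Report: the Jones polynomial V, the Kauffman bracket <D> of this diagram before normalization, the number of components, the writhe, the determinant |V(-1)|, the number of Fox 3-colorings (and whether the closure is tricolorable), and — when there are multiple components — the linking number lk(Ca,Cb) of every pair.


V(t) = -t^-6 + t^-5 - t^-4 + 2t^-3 - t^-2 + t^-1
bracket: A^-8 - A^-4 + 2 - A^4 + A^8 - A^12, w = -4
1 component, writhe -4, over 8 crossings
det 7, colorings 3 of 3^8 — not tricolorable
observation: the span of V is 5, forcing >= 5 crossings in any diagram


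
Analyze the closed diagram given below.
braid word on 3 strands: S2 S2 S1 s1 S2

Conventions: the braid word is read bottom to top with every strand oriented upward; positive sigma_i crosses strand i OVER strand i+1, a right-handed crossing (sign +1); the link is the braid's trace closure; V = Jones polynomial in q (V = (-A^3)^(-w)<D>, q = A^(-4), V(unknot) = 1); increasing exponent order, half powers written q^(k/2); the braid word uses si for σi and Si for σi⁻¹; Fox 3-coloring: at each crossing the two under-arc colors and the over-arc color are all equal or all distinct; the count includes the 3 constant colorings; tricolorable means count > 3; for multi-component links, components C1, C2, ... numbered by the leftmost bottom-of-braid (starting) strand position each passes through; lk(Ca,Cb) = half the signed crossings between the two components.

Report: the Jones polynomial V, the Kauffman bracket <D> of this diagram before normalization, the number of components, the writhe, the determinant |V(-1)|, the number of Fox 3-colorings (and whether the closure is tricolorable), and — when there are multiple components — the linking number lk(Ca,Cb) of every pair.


V = q^(-9/2) - q^(-5/2) - q^(-3/2) - q^(-1/2)
<D> = A^-7 + A^-3 + A - A^9 (w = -3)
2 components over 5 crossings, w = -3
lk(C1,C2): 0
27 Fox colorings among 3^5, |V(-1)| = 0: tricolorable
why: a single generator in B_3: the closure splits as T(2,3) plus 1 unknot


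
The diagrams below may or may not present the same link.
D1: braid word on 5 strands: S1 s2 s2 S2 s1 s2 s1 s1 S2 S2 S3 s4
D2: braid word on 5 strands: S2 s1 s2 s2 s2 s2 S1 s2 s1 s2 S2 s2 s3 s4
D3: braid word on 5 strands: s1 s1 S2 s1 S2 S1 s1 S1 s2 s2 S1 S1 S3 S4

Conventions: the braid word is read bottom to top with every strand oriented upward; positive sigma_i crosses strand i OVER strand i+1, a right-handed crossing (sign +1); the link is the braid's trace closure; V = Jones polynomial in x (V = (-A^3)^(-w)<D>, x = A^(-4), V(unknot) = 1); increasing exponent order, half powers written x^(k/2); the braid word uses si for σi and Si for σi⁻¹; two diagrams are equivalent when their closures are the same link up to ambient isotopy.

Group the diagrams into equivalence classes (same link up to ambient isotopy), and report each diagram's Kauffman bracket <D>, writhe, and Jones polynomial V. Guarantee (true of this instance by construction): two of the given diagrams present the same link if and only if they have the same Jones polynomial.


grouping into links: {D1} | {D2} | {D3}
V(D1) = x + x^3 - x^4  (w +2, c 12, <D> = -A^-10 + A^-6 + A^2)
V(D2) = x^2 - x^3 + 2x^4 - 2x^5 + 3x^6 - 2x^7 + x^8 - x^9  (w +8, c 14, <D> = -A^-12 + A^-8 - 2A^-4 + 3 - 2A^4 + 2A^8 - A^12 + A^16)
D3 (bracket A^-6; 14 crossings at w = -2): V = 1
why: 3 values of V(x) split the 3 diagrams


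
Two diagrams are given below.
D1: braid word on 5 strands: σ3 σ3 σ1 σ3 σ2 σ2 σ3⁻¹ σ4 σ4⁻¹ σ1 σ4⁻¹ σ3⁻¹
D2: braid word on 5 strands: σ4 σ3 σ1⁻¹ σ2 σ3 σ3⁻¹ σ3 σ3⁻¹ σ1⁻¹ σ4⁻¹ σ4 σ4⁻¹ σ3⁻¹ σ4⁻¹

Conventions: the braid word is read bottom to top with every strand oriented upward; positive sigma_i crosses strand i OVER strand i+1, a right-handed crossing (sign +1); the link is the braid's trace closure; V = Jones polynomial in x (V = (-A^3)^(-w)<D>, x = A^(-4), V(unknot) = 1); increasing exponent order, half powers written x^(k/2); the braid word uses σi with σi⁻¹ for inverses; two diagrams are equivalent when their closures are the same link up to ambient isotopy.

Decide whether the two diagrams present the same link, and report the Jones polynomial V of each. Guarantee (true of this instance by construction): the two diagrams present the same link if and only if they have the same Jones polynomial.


same link: no
V(D1) = x + 2x^3 + x^5  [12 crossings, <D> = A^-8 + 2 + A^8, w = +4]
V(D2) = x^-3 + x^-2 + x^-1 + 1  (w -2, c 14, <D> = A^-6 + A^-2 + A^2 + A^6)
note: 2 values of V(x) split the 2 diagrams


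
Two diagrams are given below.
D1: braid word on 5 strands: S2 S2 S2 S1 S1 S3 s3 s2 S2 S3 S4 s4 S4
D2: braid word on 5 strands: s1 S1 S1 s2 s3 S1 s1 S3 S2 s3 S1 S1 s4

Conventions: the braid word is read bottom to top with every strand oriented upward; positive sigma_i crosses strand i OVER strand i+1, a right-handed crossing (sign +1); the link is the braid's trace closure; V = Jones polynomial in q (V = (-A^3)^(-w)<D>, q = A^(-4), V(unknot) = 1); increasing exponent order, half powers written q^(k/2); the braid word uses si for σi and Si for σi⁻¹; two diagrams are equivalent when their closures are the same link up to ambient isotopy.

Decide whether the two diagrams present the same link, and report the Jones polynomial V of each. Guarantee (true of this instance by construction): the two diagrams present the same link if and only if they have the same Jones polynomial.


equivalent: no
D1 (bracket A^-15 + 2A^-7 - A^-3 + A - A^5; 13 crossings at w = -7): V = q^(-13/2) - q^(-11/2) + q^(-9/2) - 2q^(-7/2) - q^(-3/2)
V(D2) = q^(-9/2) - q^(-5/2) - q^(-3/2) - q^(-1/2)  (w -1, c 13, <D> = A^-1 + A^3 + A^7 - A^15)
key observation: 2 values of V(q) split the 2 diagrams


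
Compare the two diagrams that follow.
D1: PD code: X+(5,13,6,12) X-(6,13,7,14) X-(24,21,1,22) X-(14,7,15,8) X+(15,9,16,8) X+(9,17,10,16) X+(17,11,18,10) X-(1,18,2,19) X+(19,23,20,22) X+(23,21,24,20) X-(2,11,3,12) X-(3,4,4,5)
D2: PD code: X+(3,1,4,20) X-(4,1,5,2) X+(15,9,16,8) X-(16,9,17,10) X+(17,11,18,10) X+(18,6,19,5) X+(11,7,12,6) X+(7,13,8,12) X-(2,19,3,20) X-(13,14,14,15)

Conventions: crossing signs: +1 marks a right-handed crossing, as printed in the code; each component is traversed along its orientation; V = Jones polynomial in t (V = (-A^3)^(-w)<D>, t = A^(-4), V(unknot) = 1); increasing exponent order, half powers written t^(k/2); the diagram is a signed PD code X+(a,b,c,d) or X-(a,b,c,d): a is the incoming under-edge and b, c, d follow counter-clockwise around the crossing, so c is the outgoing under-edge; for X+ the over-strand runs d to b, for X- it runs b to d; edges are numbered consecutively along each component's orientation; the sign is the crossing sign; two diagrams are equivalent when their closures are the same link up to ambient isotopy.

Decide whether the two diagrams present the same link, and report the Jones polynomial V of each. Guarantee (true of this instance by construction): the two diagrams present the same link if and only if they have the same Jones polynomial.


equivalent: no
V(D1) = 1  (w 0, c 12, <D> = 1)
V(D2) = t + t^3 - t^4  (w +2, c 10, <D> = -A^-10 + A^-6 + A^2)
why: 2 classes among 2 diagrams; unequal V(t) rules out equality


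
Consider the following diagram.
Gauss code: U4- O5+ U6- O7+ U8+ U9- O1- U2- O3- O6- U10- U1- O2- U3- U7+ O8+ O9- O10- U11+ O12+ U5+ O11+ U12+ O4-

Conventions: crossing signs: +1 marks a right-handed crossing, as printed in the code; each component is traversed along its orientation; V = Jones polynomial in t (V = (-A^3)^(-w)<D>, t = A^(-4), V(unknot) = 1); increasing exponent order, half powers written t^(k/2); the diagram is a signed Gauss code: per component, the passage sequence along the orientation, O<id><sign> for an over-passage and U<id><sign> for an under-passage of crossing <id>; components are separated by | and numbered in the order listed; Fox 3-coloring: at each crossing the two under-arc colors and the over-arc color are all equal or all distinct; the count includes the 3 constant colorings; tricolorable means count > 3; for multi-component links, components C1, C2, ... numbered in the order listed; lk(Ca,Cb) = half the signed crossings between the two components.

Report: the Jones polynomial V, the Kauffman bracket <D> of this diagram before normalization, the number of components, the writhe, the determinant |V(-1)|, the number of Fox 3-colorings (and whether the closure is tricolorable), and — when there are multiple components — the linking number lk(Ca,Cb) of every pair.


V(t) = -t^-5 + t^-4 - 2t^-3 + 4t^-2 - 3t^-1 + 4 - 3t + 2t^2 - t^3
bracket: -A^-18 + 2A^-14 - 3A^-10 + 4A^-6 - 3A^-2 + 4A^2 - 2A^6 + A^10 - A^14, w = -2
1 component, writhe -2, over 12 crossings
det 21, colorings 9 of 3^12 — tricolorable
observation: w = -2 shifts under R1 moves; the (-A^3)^(2) factor cancels that in V


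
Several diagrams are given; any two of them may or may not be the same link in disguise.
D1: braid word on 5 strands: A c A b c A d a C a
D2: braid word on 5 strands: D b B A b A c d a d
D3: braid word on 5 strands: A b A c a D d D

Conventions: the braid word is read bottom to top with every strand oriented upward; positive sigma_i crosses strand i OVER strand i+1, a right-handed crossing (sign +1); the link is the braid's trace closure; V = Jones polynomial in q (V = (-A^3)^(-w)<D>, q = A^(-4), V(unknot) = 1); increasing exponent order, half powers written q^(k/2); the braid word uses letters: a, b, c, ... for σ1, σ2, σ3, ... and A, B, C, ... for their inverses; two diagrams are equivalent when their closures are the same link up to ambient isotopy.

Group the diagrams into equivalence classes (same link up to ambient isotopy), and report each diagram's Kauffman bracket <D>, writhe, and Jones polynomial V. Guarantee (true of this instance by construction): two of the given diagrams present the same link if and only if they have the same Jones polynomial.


equivalence classes: {D1, D2, D3}
D1 (bracket A^6; 10 crossings at w = +2): V = 1
V(D2) = 1  (w +2, c 10, <D> = A^6)
V(D3) = 1  (w 0, c 8, <D> = 1)
observation: all 3 diagrams share one V(q), hence one class


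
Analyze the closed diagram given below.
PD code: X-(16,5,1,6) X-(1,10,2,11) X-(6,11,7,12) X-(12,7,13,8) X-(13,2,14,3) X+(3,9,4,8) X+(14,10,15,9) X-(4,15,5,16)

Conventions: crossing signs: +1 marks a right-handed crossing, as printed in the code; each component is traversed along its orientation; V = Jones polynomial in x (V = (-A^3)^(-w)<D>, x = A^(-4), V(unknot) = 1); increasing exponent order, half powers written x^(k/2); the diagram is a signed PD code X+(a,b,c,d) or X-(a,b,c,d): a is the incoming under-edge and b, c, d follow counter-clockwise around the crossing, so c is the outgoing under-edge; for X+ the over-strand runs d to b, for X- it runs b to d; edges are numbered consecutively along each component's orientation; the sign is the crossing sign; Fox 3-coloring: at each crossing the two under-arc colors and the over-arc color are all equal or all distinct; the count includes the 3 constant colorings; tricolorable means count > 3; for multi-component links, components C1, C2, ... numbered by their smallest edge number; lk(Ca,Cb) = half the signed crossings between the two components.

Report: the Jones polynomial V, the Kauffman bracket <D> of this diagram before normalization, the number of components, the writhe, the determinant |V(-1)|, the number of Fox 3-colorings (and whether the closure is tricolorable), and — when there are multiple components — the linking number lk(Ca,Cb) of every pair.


V = -x^-4 + x^-3 + x^-1
<D> = A^-8 + 1 - A^4 (w = -4)
1 component over 8 crossings, w = -4
9 Fox colorings among 3^8, |V(-1)| = 3: tricolorable
why: det 3 = |V(-1)|; divisible by 3, so tricolorable


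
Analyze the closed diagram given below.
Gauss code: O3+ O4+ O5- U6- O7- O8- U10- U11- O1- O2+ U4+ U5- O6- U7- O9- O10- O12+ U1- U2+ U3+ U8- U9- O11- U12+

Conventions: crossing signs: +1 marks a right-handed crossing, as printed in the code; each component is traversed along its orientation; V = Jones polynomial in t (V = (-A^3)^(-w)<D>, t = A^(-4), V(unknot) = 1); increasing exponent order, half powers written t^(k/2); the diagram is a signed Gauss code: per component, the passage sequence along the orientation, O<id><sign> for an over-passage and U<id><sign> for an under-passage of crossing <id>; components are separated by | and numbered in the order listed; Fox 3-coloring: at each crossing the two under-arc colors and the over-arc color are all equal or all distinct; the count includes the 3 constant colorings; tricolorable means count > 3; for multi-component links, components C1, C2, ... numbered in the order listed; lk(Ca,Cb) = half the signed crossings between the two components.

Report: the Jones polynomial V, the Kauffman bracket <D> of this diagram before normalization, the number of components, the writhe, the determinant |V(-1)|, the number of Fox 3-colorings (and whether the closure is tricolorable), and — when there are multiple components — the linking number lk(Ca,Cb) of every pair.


Jones polynomial: V(t) = -t^-6 + t^-5 - t^-4 + 2t^-3 - t^-2 + t^-1
<D> = A^-8 - A^-4 + 2 - A^4 + A^8 - A^12; writhe -4
components 1, writhe -4 (12 crossings)
3-colorings: 3 of 3^12, det 7 — not tricolorable
note: w = -4 (over 12 crossings) is diagram-only; (-A^3)^(4) removes it from V


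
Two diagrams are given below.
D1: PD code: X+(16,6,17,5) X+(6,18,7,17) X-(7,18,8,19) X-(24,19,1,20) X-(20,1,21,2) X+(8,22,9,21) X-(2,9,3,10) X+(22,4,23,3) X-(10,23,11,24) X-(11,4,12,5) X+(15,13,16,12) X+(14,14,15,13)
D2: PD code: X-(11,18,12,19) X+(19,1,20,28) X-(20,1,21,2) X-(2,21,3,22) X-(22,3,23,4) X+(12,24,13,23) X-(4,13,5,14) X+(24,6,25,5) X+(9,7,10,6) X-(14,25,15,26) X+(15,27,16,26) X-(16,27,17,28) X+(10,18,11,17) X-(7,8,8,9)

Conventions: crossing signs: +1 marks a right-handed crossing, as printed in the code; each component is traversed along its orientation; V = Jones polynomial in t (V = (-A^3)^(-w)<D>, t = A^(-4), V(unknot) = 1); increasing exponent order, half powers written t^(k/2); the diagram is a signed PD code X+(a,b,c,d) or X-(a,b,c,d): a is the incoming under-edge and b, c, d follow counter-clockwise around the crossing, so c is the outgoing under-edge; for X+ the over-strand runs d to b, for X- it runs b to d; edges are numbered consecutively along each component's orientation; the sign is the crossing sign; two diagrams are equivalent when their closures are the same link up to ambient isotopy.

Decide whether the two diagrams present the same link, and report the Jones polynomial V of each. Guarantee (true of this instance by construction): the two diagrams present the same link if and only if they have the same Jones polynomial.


equivalent: yes
V(D1) = t^-5 - 2t^-4 + 2t^-3 - 2t^-2 + 2t^-1 - 1 + t  (w 0, c 12, <D> = A^-4 - 1 + 2A^4 - 2A^8 + 2A^12 - 2A^16 + A^20)
V(D2) = t^-5 - 2t^-4 + 2t^-3 - 2t^-2 + 2t^-1 - 1 + t  [14 crossings, <D> = A^-10 - A^-6 + 2A^-2 - 2A^2 + 2A^6 - 2A^10 + A^14, w = -2]
key observation: all 2 diagrams share one V(t), hence one class


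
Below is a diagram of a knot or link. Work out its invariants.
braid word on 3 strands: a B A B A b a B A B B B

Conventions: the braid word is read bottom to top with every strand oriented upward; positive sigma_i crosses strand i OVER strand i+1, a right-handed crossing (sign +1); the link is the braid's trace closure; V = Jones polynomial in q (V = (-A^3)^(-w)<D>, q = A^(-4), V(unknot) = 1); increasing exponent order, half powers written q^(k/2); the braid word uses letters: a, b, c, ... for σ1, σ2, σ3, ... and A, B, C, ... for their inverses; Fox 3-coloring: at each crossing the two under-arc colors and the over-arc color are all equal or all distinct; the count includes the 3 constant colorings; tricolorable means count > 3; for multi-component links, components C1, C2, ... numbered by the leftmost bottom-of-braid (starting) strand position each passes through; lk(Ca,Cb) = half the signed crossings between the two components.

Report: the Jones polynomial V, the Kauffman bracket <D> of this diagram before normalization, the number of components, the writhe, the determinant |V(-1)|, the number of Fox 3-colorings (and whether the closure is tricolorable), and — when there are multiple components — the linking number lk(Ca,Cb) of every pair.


V(q) = q^-8 - 2q^-7 + q^-6 - 2q^-5 + 2q^-4 + q^-2
bracket: A^-10 + 2A^-2 - 2A^2 + A^6 - 2A^10 + A^14, w = -6
1 component, writhe -6, over 12 crossings
det 9, colorings 27 of 3^12 — tricolorable
observation: |V(-1)| = 9: so tricolorable, since 3 divides 9


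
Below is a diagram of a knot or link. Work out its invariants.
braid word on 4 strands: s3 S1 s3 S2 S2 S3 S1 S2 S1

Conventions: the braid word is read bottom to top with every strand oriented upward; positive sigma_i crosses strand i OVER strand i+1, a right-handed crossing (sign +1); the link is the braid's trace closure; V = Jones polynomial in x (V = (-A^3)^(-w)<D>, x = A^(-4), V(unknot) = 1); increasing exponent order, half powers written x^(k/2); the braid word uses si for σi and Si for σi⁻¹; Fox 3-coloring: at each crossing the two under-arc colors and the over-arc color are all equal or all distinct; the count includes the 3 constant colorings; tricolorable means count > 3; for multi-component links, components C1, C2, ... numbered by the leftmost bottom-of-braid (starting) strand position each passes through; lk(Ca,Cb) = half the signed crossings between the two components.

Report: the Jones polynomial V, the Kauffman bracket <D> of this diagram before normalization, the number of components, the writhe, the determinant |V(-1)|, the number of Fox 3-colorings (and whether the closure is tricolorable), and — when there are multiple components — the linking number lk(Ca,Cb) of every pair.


Jones polynomial: V(x) = -x^-6 + x^-5 - x^-4 + 2x^-3 - x^-2 + x^-1
<D> = -A^-11 + A^-7 - 2A^-3 + A - A^5 + A^9; writhe -5
components 1, writhe -5 (9 crossings)
3-colorings: 3 of 3^9, det 7 — not tricolorable
note: w = -5 shifts under R1 moves; the (-A^3)^(5) factor cancels that in V


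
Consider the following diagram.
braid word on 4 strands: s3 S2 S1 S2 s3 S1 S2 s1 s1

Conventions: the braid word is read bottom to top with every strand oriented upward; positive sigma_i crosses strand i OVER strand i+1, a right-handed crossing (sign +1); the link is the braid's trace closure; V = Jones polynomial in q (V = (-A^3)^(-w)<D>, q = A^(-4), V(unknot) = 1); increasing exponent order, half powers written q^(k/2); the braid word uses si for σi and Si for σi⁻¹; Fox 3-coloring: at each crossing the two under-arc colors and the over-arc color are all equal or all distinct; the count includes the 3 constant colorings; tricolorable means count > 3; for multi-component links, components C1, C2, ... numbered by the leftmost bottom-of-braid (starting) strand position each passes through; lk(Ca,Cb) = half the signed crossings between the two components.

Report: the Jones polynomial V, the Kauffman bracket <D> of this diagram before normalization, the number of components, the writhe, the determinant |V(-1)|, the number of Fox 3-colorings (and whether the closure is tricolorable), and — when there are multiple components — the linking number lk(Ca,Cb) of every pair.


V(q) = q^-4 - q^-3 + q^-2 - 2q^-1 + 2 - q + q^2
bracket: -A^-11 + A^-7 - 2A^-3 + 2A - A^5 + A^9 - A^13, w = -1
1 component, writhe -1, over 9 crossings
det 9, colorings 9 of 3^9 — tricolorable
observation: w = -1 shifts under R1 moves; the (-A^3)^(1) factor cancels that in V


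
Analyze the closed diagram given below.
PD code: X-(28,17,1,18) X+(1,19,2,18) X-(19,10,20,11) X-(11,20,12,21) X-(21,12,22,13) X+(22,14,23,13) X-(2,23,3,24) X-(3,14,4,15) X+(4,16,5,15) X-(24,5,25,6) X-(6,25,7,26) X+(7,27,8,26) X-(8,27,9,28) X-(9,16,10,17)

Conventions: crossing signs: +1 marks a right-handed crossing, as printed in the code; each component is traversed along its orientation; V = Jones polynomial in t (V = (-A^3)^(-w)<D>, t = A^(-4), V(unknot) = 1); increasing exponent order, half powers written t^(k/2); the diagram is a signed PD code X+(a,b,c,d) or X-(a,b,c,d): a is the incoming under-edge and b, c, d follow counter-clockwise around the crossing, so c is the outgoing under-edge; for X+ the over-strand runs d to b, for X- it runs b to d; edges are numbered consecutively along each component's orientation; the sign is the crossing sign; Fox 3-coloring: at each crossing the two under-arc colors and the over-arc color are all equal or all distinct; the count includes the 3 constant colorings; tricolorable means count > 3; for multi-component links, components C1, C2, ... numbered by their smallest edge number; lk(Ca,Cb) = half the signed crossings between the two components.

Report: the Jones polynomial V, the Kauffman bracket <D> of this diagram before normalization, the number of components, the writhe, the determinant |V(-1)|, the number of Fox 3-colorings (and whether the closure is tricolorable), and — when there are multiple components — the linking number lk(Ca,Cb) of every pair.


V = t^-8 - 2t^-7 + t^-6 - 2t^-5 + 2t^-4 + t^-2
<D> = A^-10 + 2A^-2 - 2A^2 + A^6 - 2A^10 + A^14 (w = -6)
1 component over 14 crossings, w = -6
27 Fox colorings among 3^14, |V(-1)| = 9: tricolorable
why: |V(-1)| = 9: so tricolorable, since 3 divides 9


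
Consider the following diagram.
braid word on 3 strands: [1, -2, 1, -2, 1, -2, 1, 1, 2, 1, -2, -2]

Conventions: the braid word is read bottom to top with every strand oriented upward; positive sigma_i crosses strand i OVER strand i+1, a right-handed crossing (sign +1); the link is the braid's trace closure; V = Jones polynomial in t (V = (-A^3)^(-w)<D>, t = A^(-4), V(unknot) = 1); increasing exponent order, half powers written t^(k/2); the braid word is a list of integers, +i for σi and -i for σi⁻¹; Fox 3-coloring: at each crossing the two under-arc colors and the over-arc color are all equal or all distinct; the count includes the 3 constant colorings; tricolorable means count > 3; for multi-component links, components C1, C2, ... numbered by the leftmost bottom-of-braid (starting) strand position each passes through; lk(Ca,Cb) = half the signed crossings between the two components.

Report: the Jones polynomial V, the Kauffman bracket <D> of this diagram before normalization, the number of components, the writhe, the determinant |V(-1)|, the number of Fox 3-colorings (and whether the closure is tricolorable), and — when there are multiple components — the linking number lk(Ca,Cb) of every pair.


V = t^-1 - 1 + 2t - 2t^2 + 2t^3 - 2t^4 + t^5
<D> = A^-14 - 2A^-10 + 2A^-6 - 2A^-2 + 2A^2 - A^6 + A^10 (w = +2)
1 component over 12 crossings, w = +2
3 Fox colorings among 3^12, |V(-1)| = 11: not tricolorable
why: |V(-1)| = 11: so not tricolorable, since 3 does not divide 11


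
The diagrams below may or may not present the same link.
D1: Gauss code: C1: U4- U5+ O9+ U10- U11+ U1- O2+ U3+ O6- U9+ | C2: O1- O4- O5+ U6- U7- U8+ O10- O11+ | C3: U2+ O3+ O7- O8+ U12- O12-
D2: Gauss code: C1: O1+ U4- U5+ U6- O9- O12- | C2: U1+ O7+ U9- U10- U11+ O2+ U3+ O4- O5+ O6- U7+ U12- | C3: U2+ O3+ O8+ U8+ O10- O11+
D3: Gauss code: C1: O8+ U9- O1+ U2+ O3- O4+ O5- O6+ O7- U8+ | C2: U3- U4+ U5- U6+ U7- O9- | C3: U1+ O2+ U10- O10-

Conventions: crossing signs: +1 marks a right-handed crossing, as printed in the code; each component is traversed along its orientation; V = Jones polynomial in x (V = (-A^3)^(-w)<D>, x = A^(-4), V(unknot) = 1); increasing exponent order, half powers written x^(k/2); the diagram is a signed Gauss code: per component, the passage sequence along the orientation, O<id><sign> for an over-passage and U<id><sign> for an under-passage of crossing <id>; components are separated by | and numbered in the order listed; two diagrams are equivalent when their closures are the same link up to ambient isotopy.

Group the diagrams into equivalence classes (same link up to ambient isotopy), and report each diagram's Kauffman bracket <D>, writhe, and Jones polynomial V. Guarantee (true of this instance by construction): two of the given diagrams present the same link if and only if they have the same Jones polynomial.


grouping into links: {D1, D2, D3}
V(D1) = x^-2 + 2 + x^2  (w 0, c 12, <D> = A^-8 + 2 + A^8)
V(D2) = x^-2 + 2 + x^2  [12 crossings, <D> = A^-2 + 2A^6 + A^14, w = +2]
V(D3) = x^-2 + 2 + x^2  [10 crossings, <D> = A^-8 + 2 + A^8, w = 0]
why: one V(x) for all 3 diagrams — one class (guaranteed)


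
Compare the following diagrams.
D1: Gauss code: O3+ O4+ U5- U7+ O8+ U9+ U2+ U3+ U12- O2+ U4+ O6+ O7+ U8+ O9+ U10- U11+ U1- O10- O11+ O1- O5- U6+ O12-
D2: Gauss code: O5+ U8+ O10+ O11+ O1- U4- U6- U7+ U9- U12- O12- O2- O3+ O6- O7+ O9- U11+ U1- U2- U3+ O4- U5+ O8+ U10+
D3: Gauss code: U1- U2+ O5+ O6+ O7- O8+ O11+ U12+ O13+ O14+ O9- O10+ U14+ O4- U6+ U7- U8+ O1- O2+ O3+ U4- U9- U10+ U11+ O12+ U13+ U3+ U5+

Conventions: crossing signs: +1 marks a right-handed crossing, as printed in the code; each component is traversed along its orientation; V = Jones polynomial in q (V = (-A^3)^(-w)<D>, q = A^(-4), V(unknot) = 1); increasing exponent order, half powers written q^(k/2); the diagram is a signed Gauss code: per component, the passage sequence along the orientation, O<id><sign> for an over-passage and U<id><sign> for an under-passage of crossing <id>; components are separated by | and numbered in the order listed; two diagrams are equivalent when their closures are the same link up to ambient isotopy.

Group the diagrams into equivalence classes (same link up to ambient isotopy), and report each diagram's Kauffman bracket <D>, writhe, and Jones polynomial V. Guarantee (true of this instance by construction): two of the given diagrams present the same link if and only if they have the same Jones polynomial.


classes: {D1, D3} | {D2}
V(D1) = q - q^2 + 2q^3 - q^4 + q^5 - q^6  [12 crossings, <D> = -A^-12 + A^-8 - A^-4 + 2 - A^4 + A^8, w = +4]
V(D2) = q + q^3 - q^4  [12 crossings, <D> = -A^-16 + A^-12 + A^-4, w = 0]
V(D3) = q - q^2 + 2q^3 - q^4 + q^5 - q^6  (w +6, c 14, <D> = -A^-6 + A^-2 - A^2 + 2A^6 - A^10 + A^14)
insight: 2 values of V(q) split the 3 diagrams


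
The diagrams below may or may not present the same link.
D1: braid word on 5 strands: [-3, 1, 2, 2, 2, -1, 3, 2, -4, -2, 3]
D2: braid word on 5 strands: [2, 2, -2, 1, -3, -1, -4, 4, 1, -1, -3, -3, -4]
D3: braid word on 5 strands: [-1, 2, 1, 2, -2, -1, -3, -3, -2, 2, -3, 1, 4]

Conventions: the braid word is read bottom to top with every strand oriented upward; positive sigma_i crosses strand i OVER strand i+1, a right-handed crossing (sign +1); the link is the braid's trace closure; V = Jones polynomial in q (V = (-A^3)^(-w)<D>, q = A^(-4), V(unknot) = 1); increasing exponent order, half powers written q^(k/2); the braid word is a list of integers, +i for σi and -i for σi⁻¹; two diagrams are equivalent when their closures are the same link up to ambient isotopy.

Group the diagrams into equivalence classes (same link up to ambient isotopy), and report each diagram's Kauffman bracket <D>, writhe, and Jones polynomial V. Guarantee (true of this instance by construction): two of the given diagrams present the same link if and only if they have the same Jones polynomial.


grouping into links: {D1} | {D2, D3}
V(D1) = -q^(1/2) - q^(3/2) - q^(5/2) + q^(9/2)  (w +3, c 11, <D> = -A^-9 + A^-1 + A^3 + A^7)
V(D2) = q^(-9/2) - q^(-5/2) - q^(-3/2) - q^(-1/2)  [13 crossings, <D> = A^-7 + A^-3 + A - A^9, w = -3]
D3 (bracket A^-1 + A^3 + A^7 - A^15; 13 crossings at w = -1): V = q^(-9/2) - q^(-5/2) - q^(-3/2) - q^(-1/2)
why: 2 values of V(q) split the 3 diagrams


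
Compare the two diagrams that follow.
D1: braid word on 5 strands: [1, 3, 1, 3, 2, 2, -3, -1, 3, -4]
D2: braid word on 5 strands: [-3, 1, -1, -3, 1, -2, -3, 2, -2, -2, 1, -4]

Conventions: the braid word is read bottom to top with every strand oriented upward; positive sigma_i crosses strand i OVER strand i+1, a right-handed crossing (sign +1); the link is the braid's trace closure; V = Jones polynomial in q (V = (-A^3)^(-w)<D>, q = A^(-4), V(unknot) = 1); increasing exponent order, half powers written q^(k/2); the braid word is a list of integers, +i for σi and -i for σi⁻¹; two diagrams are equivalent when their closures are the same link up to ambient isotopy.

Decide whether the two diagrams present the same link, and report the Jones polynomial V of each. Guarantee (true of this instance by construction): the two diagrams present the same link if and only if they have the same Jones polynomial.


same link: no
V(D1) = q + 2q^3 + q^5  [10 crossings, <D> = A^-8 + 2 + A^8, w = +4]
V(D2) = q^-5 - q^-4 + 2q^-3 - q^-2 + 2q^-1 + q  (w -4, c 12, <D> = A^-16 + 2A^-8 - A^-4 + 2 - A^4 + A^8)
note: V(q) takes 2 values over 2 diagrams, fixing the grouping


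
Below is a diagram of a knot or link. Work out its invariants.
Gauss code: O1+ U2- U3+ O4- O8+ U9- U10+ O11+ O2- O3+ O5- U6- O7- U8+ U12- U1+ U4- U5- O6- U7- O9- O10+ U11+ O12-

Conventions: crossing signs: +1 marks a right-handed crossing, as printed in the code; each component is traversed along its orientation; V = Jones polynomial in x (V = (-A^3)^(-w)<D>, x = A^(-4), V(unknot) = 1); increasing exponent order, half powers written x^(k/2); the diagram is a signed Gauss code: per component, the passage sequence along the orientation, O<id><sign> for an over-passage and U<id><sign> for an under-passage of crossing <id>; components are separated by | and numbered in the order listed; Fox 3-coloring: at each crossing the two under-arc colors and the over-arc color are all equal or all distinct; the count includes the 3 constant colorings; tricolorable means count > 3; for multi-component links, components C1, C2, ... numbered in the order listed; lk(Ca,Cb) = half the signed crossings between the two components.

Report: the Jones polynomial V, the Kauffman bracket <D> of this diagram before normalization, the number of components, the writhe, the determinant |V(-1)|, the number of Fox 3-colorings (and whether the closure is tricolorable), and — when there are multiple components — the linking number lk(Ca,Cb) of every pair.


V = -x^-4 + x^-3 + x^-1
<D> = A^-2 + A^6 - A^10 (w = -2)
1 component over 12 crossings, w = -2
9 Fox colorings among 3^12, |V(-1)| = 3: tricolorable
why: the span of V is 3, forcing >= 3 crossings in any diagram


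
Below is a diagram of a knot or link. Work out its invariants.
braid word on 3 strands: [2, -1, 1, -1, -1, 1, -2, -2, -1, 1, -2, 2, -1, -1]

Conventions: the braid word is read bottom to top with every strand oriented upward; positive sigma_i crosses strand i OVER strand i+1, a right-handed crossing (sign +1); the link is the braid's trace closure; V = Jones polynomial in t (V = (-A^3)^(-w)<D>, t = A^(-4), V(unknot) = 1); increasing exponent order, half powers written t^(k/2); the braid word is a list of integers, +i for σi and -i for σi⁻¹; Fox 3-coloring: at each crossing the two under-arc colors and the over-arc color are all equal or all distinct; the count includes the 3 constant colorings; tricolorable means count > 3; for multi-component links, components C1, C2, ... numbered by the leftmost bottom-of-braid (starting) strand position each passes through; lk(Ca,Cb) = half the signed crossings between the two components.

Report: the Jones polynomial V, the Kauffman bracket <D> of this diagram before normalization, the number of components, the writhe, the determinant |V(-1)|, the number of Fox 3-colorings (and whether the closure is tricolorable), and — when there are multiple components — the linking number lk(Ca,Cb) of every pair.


V(t) = -t^-6 + t^-5 - t^-4 + 2t^-3 - t^-2 + t^-1
bracket: A^-8 - A^-4 + 2 - A^4 + A^8 - A^12, w = -4
1 component, writhe -4, over 14 crossings
det 7, colorings 3 of 3^14 — not tricolorable
observation: w = -4 shifts under R1 moves; the (-A^3)^(4) factor cancels that in V


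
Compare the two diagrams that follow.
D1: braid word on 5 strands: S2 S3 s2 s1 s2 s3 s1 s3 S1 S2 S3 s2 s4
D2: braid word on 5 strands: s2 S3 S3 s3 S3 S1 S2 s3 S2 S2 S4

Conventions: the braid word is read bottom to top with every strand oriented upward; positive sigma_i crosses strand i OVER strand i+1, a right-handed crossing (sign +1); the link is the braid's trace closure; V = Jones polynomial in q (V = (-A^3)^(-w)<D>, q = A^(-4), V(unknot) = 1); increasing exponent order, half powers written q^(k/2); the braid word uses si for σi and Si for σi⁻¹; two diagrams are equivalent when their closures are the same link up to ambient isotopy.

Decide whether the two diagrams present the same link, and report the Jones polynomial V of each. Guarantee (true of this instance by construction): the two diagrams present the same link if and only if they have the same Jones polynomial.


equivalent: no
V(D1) = -q^(-3/2) + q^(-1/2) - 2q^(1/2) + q^(3/2) - 2q^(5/2) + q^(7/2)  (w +3, c 13, <D> = -A^-5 + 2A^-1 - A^3 + 2A^7 - A^11 + A^15)
V(D2) = -q^(-9/2) - q^(-5/2) + q^(-3/2) - q^(-1/2)  (w -5, c 11, <D> = A^-13 - A^-9 + A^-5 + A^3)
why: comparing 2 Jones polynomials yields 2 groups


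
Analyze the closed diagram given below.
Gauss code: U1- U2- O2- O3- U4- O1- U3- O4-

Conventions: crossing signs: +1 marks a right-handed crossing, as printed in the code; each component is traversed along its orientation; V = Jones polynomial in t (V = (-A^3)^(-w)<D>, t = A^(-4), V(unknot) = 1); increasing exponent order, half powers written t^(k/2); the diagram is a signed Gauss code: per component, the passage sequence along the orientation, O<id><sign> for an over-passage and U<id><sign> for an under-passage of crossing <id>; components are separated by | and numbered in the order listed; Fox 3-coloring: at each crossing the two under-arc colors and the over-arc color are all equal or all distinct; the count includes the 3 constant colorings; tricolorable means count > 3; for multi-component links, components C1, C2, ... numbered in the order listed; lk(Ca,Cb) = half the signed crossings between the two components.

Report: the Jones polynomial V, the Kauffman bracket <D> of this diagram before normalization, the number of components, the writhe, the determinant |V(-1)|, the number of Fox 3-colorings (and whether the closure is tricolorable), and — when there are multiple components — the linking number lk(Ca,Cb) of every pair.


Jones polynomial: V(t) = -t^-4 + t^-3 + t^-1
<D> = A^-8 + 1 - A^4; writhe -4
components 1, writhe -4 (4 crossings)
3-colorings: 9 of 3^4, det 3 — tricolorable
note: w = -4 shifts under R1 moves; the (-A^3)^(4) factor cancels that in V


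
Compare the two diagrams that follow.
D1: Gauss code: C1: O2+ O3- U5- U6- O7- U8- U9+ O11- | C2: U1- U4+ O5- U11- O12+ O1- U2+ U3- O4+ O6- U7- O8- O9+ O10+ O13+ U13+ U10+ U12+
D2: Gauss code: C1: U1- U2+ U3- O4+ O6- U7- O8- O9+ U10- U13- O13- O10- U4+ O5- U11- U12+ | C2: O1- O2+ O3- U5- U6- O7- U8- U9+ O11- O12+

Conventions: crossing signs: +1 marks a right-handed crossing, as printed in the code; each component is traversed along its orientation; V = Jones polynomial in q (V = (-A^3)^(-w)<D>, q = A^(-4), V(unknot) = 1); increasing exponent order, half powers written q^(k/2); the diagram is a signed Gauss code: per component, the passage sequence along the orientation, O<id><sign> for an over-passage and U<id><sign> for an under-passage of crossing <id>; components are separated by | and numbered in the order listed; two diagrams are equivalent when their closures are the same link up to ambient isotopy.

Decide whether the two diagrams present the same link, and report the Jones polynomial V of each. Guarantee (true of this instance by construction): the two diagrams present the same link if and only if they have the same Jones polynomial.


equivalent: yes
V(D1) = -q^(-9/2) - q^(-5/2) + q^(-3/2) - q^(-1/2)  (w -1, c 13, <D> = A^-1 - A^3 + A^7 + A^15)
V(D2) = -q^(-9/2) - q^(-5/2) + q^(-3/2) - q^(-1/2)  [13 crossings, <D> = A^-13 - A^-9 + A^-5 + A^3, w = -5]
key observation: all 2 diagrams share one V(q), hence one class
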